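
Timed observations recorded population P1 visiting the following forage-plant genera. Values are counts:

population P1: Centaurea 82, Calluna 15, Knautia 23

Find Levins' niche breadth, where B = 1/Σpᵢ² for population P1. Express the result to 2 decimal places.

Proportions for population P1 (n=120): 82/120=0.6833, 15/120=0.1250, 23/120=0.1917
Σpᵢ² = 0.6833² + 0.1250² + 0.1917² = 0.466899 + 0.015625 + 0.036749 = 0.519273
B = 1 / 0.519273 = 1.9258

1.93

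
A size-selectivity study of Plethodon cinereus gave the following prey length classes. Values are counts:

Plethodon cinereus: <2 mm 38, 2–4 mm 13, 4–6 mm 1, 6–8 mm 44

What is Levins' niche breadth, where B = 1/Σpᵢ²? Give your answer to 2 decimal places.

Proportions for Plethodon cinereus (n=96): 38/96=0.3958, 13/96=0.1354, 1/96=0.0104, 44/96=0.4583
Σpᵢ² = 0.3958² + 0.1354² + 0.0104² + 0.4583² = 0.156658 + 0.018333 + 0.000108 + 0.210039 = 0.385138
B = 1 / 0.385138 = 2.5965

2.60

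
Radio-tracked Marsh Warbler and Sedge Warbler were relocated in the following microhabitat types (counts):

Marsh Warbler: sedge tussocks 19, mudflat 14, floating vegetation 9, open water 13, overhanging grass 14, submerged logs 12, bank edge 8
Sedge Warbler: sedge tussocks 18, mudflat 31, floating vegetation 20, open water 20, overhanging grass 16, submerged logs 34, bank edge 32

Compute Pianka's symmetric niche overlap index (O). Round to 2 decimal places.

Proportions for Marsh Warbler (n=89): 19/89=0.2135, 14/89=0.1573, 9/89=0.1011, 13/89=0.1461, 14/89=0.1573, 12/89=0.1348, 8/89=0.0899
Proportions for Sedge Warbler (n=171): 18/171=0.1053, 31/171=0.1813, 20/171=0.1170, 20/171=0.1170, 16/171=0.0936, 34/171=0.1988, 32/171=0.1871
Σ p₁ᵢp₂ᵢ = 0.022482 + 0.028518 + 0.011829 + 0.017094 + 0.014723 + 0.026798 + 0.016820 = 0.138264
Σp_1ᵢ² = 0.2135² + 0.1573² + 0.1011² + 0.1461² + 0.1573² + 0.1348² + 0.0899² = 0.045582 + 0.024743 + 0.010221 + 0.021345 + 0.024743 + 0.018171 + 0.008082 = 0.152887
Σp_2ᵢ² = 0.1053² + 0.1813² + 0.1170² + 0.1170² + 0.0936² + 0.1988² + 0.1871² = 0.011088 + 0.032870 + 0.013689 + 0.013689 + 0.008761 + 0.039521 + 0.035006 = 0.154624
O = 0.138264 / √(0.152887 × 0.154624) = 0.138264 / 0.1537530 = 0.8993

0.90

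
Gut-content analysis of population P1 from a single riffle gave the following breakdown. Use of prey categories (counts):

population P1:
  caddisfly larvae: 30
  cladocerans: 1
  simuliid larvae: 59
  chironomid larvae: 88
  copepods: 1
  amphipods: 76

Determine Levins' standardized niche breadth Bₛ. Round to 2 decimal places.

Proportions for population P1 (n=255): 30/255=0.1176, 1/255=0.0039, 59/255=0.2314, 88/255=0.3451, 1/255=0.0039, 76/255=0.2980
Σpᵢ² = 0.1176² + 0.0039² + 0.2314² + 0.3451² + 0.0039² + 0.2980² = 0.013830 + 0.000015 + 0.053546 + 0.119094 + 0.000015 + 0.088804 = 0.275304
B = 1 / 0.275304 = 3.6323
Bₛ = (B − 1)/(n − 1) = (3.6323 − 1)/(6 − 1) = 2.6323/5 = 0.5265

0.53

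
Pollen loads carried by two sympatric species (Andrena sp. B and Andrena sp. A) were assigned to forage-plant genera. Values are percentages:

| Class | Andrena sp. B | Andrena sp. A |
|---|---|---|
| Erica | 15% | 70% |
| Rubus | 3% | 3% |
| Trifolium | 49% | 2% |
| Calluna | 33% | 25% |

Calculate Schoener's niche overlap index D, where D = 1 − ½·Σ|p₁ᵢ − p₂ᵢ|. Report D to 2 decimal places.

0.45

Convert percentages to proportions (divide by 100).
Σ|p₁ᵢ − p₂ᵢ| = 0.55 + 0.00 + 0.47 + 0.08 = 1.10
D = 1 − ½ × 1.10 = 1 − 0.550 = 0.4500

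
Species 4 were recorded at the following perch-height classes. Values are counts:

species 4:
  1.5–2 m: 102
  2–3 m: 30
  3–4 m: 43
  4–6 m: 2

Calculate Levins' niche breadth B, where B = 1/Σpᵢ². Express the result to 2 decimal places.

2.38

Proportions for species 4 (n=177): 102/177=0.5763, 30/177=0.1695, 43/177=0.2429, 2/177=0.0113
Σpᵢ² = 0.5763² + 0.1695² + 0.2429² + 0.0113² = 0.332122 + 0.028730 + 0.059000 + 0.000128 = 0.419980
B = 1 / 0.419980 = 2.3811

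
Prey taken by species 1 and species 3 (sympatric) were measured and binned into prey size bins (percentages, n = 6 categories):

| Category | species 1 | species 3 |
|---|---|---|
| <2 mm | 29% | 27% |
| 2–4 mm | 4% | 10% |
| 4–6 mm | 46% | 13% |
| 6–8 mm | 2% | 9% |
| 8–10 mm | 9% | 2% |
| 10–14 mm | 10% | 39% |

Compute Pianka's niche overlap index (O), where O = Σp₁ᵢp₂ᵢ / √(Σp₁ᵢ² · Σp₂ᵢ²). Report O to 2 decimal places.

Convert percentages to proportions (divide by 100).
Σ p₁ᵢp₂ᵢ = 0.0783 + 0.0040 + 0.0598 + 0.0018 + 0.0018 + 0.0390 = 0.1847
Σp_1ᵢ² = 0.29² + 0.04² + 0.46² + 0.02² + 0.09² + 0.10² = 0.0841 + 0.0016 + 0.2116 + 0.0004 + 0.0081 + 0.0100 = 0.3158
Σp_2ᵢ² = 0.27² + 0.10² + 0.13² + 0.09² + 0.02² + 0.39² = 0.0729 + 0.0100 + 0.0169 + 0.0081 + 0.0004 + 0.1521 = 0.2604
O = 0.1847 / √(0.3158 × 0.2604) = 0.1847 / 0.28677 = 0.6441

0.64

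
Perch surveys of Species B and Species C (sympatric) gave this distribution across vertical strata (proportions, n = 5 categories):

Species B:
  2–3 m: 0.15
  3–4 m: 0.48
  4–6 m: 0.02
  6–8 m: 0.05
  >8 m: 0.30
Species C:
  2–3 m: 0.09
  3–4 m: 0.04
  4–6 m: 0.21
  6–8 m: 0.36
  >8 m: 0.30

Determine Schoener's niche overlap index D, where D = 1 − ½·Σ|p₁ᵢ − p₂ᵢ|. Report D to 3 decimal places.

Σ|p₁ᵢ − p₂ᵢ| = 0.06 + 0.44 + 0.19 + 0.31 + 0.00 = 1.00
D = 1 − ½ × 1.00 = 1 − 0.500 = 0.50000

0.500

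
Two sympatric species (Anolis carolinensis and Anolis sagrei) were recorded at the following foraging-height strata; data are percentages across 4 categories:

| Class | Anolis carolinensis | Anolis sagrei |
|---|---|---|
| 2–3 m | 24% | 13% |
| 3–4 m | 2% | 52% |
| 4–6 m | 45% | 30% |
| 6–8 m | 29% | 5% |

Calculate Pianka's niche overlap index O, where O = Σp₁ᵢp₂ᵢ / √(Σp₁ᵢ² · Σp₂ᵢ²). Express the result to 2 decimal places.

0.53

Convert percentages to proportions (divide by 100).
Σ p₁ᵢp₂ᵢ = 0.0312 + 0.0104 + 0.1350 + 0.0145 = 0.1911
Σp_1ᵢ² = 0.24² + 0.02² + 0.45² + 0.29² = 0.0576 + 0.0004 + 0.2025 + 0.0841 = 0.3446
Σp_2ᵢ² = 0.13² + 0.52² + 0.30² + 0.05² = 0.0169 + 0.2704 + 0.0900 + 0.0025 = 0.3798
O = 0.1911 / √(0.3446 × 0.3798) = 0.1911 / 0.36177 = 0.5282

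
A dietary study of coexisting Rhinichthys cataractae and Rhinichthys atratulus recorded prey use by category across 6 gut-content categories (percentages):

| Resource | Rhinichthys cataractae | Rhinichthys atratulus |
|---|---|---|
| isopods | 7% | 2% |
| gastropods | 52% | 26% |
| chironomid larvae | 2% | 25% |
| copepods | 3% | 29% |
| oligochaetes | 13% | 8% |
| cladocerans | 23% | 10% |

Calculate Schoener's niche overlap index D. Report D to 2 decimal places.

Convert percentages to proportions (divide by 100).
Σ|p₁ᵢ − p₂ᵢ| = 0.05 + 0.26 + 0.23 + 0.26 + 0.05 + 0.13 = 0.98
D = 1 − ½ × 0.98 = 1 − 0.490 = 0.5100

0.51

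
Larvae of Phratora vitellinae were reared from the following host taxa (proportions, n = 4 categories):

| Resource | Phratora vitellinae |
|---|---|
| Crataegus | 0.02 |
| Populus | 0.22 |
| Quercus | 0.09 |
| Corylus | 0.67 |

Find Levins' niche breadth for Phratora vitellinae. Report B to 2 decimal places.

1.98

Σpᵢ² = 0.02² + 0.22² + 0.09² + 0.67² = 0.0004 + 0.0484 + 0.0081 + 0.4489 = 0.5058
B = 1 / 0.5058 = 1.9771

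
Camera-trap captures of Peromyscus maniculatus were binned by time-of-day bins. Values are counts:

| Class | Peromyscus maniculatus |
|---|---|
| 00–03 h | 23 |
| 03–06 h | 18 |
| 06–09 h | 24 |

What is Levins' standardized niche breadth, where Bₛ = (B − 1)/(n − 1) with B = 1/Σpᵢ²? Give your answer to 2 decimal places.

Proportions for Peromyscus maniculatus (n=65): 23/65=0.3538, 18/65=0.2769, 24/65=0.3692
Σpᵢ² = 0.3538² + 0.2769² + 0.3692² = 0.125174 + 0.076674 + 0.136309 = 0.338157
B = 1 / 0.338157 = 2.9572
Bₛ = (B − 1)/(n − 1) = (2.9572 − 1)/(3 − 1) = 1.9572/2 = 0.9786

0.98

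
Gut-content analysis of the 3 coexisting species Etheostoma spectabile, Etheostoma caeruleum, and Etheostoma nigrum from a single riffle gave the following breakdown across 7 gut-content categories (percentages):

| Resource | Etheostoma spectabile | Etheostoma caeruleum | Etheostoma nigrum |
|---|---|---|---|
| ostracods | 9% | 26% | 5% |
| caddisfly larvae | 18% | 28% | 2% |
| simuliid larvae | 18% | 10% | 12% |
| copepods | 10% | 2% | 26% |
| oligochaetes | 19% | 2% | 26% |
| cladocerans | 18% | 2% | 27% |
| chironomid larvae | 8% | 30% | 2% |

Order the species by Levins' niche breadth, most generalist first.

Etheostoma spectabile > Etheostoma nigrum > Etheostoma caeruleum

Convert percentages to proportions (divide by 100).
Σp_specᵢ² = 0.09² + 0.18² + 0.18² + 0.10² + 0.19² + 0.18² + 0.08² = 0.0081 + 0.0324 + 0.0324 + 0.0100 + 0.0361 + 0.0324 + 0.0064 = 0.1578
B_spec = 1 / 0.1578 = 6.3371
Σp_caerᵢ² = 0.26² + 0.28² + 0.10² + 0.02² + 0.02² + 0.02² + 0.30² = 0.0676 + 0.0784 + 0.0100 + 0.0004 + 0.0004 + 0.0004 + 0.0900 = 0.2472
B_caer = 1 / 0.2472 = 4.0453
Σp_nigrᵢ² = 0.05² + 0.02² + 0.12² + 0.26² + 0.26² + 0.27² + 0.02² = 0.0025 + 0.0004 + 0.0144 + 0.0676 + 0.0676 + 0.0729 + 0.0004 = 0.2258
B_nigr = 1 / 0.2258 = 4.4287
Ranking by B (broadest → narrowest): Etheostoma spectabile (6.34) > Etheostoma nigrum (4.43) > Etheostoma caeruleum (4.05)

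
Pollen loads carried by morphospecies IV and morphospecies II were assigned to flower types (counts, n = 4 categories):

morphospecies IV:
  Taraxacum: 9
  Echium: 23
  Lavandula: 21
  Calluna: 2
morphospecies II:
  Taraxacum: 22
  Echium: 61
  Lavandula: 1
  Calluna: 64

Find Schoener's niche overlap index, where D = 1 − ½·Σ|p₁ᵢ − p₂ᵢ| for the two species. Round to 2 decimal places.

Proportions for morphospecies IV (n=55): 9/55=0.1636, 23/55=0.4182, 21/55=0.3818, 2/55=0.0364
Proportions for morphospecies II (n=148): 22/148=0.1486, 61/148=0.4122, 1/148=0.0068, 64/148=0.4324
Σ|p₁ᵢ − p₂ᵢ| = 0.0150 + 0.0060 + 0.3750 + 0.3960 = 0.7920
D = 1 − ½ × 0.7920 = 1 − 0.39600 = 0.60400

0.60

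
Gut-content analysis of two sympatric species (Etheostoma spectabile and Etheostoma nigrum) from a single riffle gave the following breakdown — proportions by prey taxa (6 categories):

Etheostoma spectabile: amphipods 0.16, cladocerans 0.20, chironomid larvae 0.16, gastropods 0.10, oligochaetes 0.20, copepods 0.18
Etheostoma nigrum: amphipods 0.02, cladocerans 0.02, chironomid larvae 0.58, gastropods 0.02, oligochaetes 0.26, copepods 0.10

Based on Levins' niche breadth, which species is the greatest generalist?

Etheostoma spectabile

Σp_specᵢ² = 0.16² + 0.20² + 0.16² + 0.10² + 0.20² + 0.18² = 0.0256 + 0.0400 + 0.0256 + 0.0100 + 0.0400 + 0.0324 = 0.1736
B_spec = 1 / 0.1736 = 5.7604
Σp_nigrᵢ² = 0.02² + 0.02² + 0.58² + 0.02² + 0.26² + 0.10² = 0.0004 + 0.0004 + 0.3364 + 0.0004 + 0.0676 + 0.0100 = 0.4152
B_nigr = 1 / 0.4152 = 2.4085
Highest B → broadest niche (most generalist): Etheostoma spectabile (B = 5.76).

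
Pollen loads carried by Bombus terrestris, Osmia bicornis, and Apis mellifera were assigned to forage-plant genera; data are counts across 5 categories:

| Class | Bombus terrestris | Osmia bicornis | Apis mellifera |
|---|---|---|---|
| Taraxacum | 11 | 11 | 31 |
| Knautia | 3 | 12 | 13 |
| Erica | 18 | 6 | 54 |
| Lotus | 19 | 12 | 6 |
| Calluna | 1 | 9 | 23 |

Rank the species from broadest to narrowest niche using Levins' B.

Proportions for Bombus terrestris (n=52): 11/52=0.2115, 3/52=0.0577, 18/52=0.3462, 19/52=0.3654, 1/52=0.0192
Proportions for Osmia bicornis (n=50): 11/50=0.2200, 12/50=0.2400, 6/50=0.1200, 12/50=0.2400, 9/50=0.1800
Proportions for Apis mellifera (n=127): 31/127=0.2441, 13/127=0.1024, 54/127=0.4252, 6/127=0.0472, 23/127=0.1811
Σp_terrᵢ² = 0.2115² + 0.0577² + 0.3462² + 0.3654² + 0.0192² = 0.044732 + 0.003329 + 0.119854 + 0.133517 + 0.000369 = 0.301801
B_terr = 1 / 0.301801 = 3.3134
Σp_bicoᵢ² = 0.2200² + 0.2400² + 0.1200² + 0.2400² + 0.1800² = 0.048400 + 0.057600 + 0.014400 + 0.057600 + 0.032400 = 0.210400
B_bico = 1 / 0.210400 = 4.7529
Σp_mellᵢ² = 0.2441² + 0.1024² + 0.4252² + 0.0472² + 0.1811² = 0.059585 + 0.010486 + 0.180795 + 0.002228 + 0.032797 = 0.285891
B_mell = 1 / 0.285891 = 3.4978
Ranking by B (broadest → narrowest): Osmia bicornis (4.75) > Apis mellifera (3.50) > Bombus terrestris (3.31)

Osmia bicornis > Apis mellifera > Bombus terrestris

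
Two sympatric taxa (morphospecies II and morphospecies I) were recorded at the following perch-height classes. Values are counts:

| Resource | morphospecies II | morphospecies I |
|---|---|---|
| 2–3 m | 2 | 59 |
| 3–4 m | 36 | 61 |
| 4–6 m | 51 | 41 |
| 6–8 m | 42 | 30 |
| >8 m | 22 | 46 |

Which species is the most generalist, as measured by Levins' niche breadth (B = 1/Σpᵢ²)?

morphospecies I

Proportions for morphospecies II (n=153): 2/153=0.0131, 36/153=0.2353, 51/153=0.3333, 42/153=0.2745, 22/153=0.1438
Proportions for morphospecies I (n=237): 59/237=0.2489, 61/237=0.2574, 41/237=0.1730, 30/237=0.1266, 46/237=0.1941
Σp_IIᵢ² = 0.0131² + 0.2353² + 0.3333² + 0.2745² + 0.1438² = 0.000172 + 0.055366 + 0.111089 + 0.075350 + 0.020678 = 0.262655
B_II = 1 / 0.262655 = 3.8073
Σp_Iᵢ² = 0.2489² + 0.2574² + 0.1730² + 0.1266² + 0.1941² = 0.061951 + 0.066255 + 0.029929 + 0.016028 + 0.037675 = 0.211838
B_I = 1 / 0.211838 = 4.7206
Highest B → broadest niche (most generalist): morphospecies I (B = 4.72).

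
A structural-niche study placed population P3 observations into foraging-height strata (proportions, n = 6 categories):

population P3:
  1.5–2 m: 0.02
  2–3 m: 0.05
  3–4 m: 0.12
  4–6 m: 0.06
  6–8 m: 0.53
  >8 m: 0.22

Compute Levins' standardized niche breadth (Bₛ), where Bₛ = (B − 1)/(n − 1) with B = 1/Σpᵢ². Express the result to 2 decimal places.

0.37

Σpᵢ² = 0.02² + 0.05² + 0.12² + 0.06² + 0.53² + 0.22² = 0.0004 + 0.0025 + 0.0144 + 0.0036 + 0.2809 + 0.0484 = 0.3502
B = 1 / 0.3502 = 2.8555
Bₛ = (B − 1)/(n − 1) = (2.8555 − 1)/(6 − 1) = 1.8555/5 = 0.3711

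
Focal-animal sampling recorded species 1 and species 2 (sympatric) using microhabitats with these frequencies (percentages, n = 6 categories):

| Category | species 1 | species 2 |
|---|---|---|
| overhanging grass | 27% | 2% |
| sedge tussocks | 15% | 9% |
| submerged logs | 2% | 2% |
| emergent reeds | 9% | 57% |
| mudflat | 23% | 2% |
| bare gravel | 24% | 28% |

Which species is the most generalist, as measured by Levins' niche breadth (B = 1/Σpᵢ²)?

species 1

Convert percentages to proportions (divide by 100).
Σp_1ᵢ² = 0.27² + 0.15² + 0.02² + 0.09² + 0.23² + 0.24² = 0.0729 + 0.0225 + 0.0004 + 0.0081 + 0.0529 + 0.0576 = 0.2144
B_1 = 1 / 0.2144 = 4.6642
Σp_2ᵢ² = 0.02² + 0.09² + 0.02² + 0.57² + 0.02² + 0.28² = 0.0004 + 0.0081 + 0.0004 + 0.3249 + 0.0004 + 0.0784 = 0.4126
B_2 = 1 / 0.4126 = 2.4237
Highest B → broadest niche (most generalist): species 1 (B = 4.66).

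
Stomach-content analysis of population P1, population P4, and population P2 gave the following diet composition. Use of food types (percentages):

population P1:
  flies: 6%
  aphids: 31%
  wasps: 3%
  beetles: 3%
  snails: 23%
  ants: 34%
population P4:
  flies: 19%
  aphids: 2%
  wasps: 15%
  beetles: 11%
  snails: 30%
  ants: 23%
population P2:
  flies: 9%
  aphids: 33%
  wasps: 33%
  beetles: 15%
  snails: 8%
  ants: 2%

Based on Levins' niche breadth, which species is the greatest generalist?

Convert percentages to proportions (divide by 100).
Σp_P1ᵢ² = 0.06² + 0.31² + 0.03² + 0.03² + 0.23² + 0.34² = 0.0036 + 0.0961 + 0.0009 + 0.0009 + 0.0529 + 0.1156 = 0.2700
B_P1 = 1 / 0.2700 = 3.7037
Σp_P4ᵢ² = 0.19² + 0.02² + 0.15² + 0.11² + 0.30² + 0.23² = 0.0361 + 0.0004 + 0.0225 + 0.0121 + 0.0900 + 0.0529 = 0.2140
B_P4 = 1 / 0.2140 = 4.6729
Σp_P2ᵢ² = 0.09² + 0.33² + 0.33² + 0.15² + 0.08² + 0.02² = 0.0081 + 0.1089 + 0.1089 + 0.0225 + 0.0064 + 0.0004 = 0.2552
B_P2 = 1 / 0.2552 = 3.9185
Highest B → broadest niche (most generalist): population P4 (B = 4.67).

population P4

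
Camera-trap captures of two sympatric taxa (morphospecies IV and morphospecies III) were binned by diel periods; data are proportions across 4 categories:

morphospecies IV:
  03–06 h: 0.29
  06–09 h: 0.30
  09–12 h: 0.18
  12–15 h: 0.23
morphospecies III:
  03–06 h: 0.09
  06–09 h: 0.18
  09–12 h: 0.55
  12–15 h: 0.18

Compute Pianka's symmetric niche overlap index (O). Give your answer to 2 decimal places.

Σ p₁ᵢp₂ᵢ = 0.0261 + 0.0540 + 0.0990 + 0.0414 = 0.2205
Σp_1ᵢ² = 0.29² + 0.30² + 0.18² + 0.23² = 0.0841 + 0.0900 + 0.0324 + 0.0529 = 0.2594
Σp_2ᵢ² = 0.09² + 0.18² + 0.55² + 0.18² = 0.0081 + 0.0324 + 0.3025 + 0.0324 = 0.3754
O = 0.2205 / √(0.2594 × 0.3754) = 0.2205 / 0.31206 = 0.7066

0.71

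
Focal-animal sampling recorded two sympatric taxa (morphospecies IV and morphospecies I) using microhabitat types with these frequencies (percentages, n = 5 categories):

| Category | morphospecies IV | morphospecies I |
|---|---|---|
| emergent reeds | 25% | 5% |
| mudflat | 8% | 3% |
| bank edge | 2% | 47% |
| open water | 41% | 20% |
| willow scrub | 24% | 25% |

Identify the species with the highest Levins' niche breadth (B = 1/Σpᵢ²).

morphospecies IV

Convert percentages to proportions (divide by 100).
Σp_IVᵢ² = 0.25² + 0.08² + 0.02² + 0.41² + 0.24² = 0.0625 + 0.0064 + 0.0004 + 0.1681 + 0.0576 = 0.2950
B_IV = 1 / 0.2950 = 3.3898
Σp_Iᵢ² = 0.05² + 0.03² + 0.47² + 0.20² + 0.25² = 0.0025 + 0.0009 + 0.2209 + 0.0400 + 0.0625 = 0.3268
B_I = 1 / 0.3268 = 3.0600
Highest B → broadest niche (most generalist): morphospecies IV (B = 3.39).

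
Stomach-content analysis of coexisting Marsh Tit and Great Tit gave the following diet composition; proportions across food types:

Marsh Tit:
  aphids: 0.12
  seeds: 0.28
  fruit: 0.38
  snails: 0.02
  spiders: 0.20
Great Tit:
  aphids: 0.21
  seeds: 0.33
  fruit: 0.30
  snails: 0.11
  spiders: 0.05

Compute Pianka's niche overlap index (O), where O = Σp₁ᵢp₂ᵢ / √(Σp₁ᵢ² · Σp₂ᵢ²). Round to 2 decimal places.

0.91

Σ p₁ᵢp₂ᵢ = 0.0252 + 0.0924 + 0.1140 + 0.0022 + 0.0100 = 0.2438
Σp_1ᵢ² = 0.12² + 0.28² + 0.38² + 0.02² + 0.20² = 0.0144 + 0.0784 + 0.1444 + 0.0004 + 0.0400 = 0.2776
Σp_2ᵢ² = 0.21² + 0.33² + 0.30² + 0.11² + 0.05² = 0.0441 + 0.1089 + 0.0900 + 0.0121 + 0.0025 = 0.2576
O = 0.2438 / √(0.2776 × 0.2576) = 0.2438 / 0.26741 = 0.9117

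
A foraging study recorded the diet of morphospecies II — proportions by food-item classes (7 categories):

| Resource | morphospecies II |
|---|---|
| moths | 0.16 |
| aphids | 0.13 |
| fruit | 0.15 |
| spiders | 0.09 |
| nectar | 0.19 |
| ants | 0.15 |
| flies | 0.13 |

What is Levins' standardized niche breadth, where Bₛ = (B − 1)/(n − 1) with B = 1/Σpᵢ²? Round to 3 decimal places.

Σpᵢ² = 0.16² + 0.13² + 0.15² + 0.09² + 0.19² + 0.15² + 0.13² = 0.0256 + 0.0169 + 0.0225 + 0.0081 + 0.0361 + 0.0225 + 0.0169 = 0.1486
B = 1 / 0.1486 = 6.72948
Bₛ = (B − 1)/(n − 1) = (6.72948 − 1)/(7 − 1) = 5.72948/6 = 0.95491

0.955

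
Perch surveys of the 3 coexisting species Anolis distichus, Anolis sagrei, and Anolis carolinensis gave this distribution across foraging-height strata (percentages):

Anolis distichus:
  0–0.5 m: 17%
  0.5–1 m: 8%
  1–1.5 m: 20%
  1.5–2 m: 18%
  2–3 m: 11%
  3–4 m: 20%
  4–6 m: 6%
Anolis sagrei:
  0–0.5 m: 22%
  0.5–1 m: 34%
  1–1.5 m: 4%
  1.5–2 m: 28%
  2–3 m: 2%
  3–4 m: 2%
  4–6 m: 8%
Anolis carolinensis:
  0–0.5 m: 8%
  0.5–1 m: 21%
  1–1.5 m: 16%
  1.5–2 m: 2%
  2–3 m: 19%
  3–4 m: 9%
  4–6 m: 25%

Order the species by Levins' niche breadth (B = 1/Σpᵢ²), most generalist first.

Convert percentages to proportions (divide by 100).
Σp_distᵢ² = 0.17² + 0.08² + 0.20² + 0.18² + 0.11² + 0.20² + 0.06² = 0.0289 + 0.0064 + 0.0400 + 0.0324 + 0.0121 + 0.0400 + 0.0036 = 0.1634
B_dist = 1 / 0.1634 = 6.1200
Σp_sagrᵢ² = 0.22² + 0.34² + 0.04² + 0.28² + 0.02² + 0.02² + 0.08² = 0.0484 + 0.1156 + 0.0016 + 0.0784 + 0.0004 + 0.0004 + 0.0064 = 0.2512
B_sagr = 1 / 0.2512 = 3.9809
Σp_caroᵢ² = 0.08² + 0.21² + 0.16² + 0.02² + 0.19² + 0.09² + 0.25² = 0.0064 + 0.0441 + 0.0256 + 0.0004 + 0.0361 + 0.0081 + 0.0625 = 0.1832
B_caro = 1 / 0.1832 = 5.4585
Ranking by B (broadest → narrowest): Anolis distichus (6.12) > Anolis carolinensis (5.46) > Anolis sagrei (3.98)

Anolis distichus > Anolis carolinensis > Anolis sagrei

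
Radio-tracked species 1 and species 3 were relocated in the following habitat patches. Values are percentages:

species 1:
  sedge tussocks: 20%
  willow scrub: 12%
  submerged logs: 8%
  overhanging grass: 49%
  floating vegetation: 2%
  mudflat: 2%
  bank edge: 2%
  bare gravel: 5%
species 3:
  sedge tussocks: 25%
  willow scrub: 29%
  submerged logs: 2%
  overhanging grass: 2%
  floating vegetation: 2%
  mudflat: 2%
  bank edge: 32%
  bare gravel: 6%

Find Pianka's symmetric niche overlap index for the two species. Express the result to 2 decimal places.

0.38

Convert percentages to proportions (divide by 100).
Σ p₁ᵢp₂ᵢ = 0.0500 + 0.0348 + 0.0016 + 0.0098 + 0.0004 + 0.0004 + 0.0064 + 0.0030 = 0.1064
Σp_1ᵢ² = 0.20² + 0.12² + 0.08² + 0.49² + 0.02² + 0.02² + 0.02² + 0.05² = 0.0400 + 0.0144 + 0.0064 + 0.2401 + 0.0004 + 0.0004 + 0.0004 + 0.0025 = 0.3046
Σp_2ᵢ² = 0.25² + 0.29² + 0.02² + 0.02² + 0.02² + 0.02² + 0.32² + 0.06² = 0.0625 + 0.0841 + 0.0004 + 0.0004 + 0.0004 + 0.0004 + 0.1024 + 0.0036 = 0.2542
O = 0.1064 / √(0.3046 × 0.2542) = 0.1064 / 0.27826 = 0.3824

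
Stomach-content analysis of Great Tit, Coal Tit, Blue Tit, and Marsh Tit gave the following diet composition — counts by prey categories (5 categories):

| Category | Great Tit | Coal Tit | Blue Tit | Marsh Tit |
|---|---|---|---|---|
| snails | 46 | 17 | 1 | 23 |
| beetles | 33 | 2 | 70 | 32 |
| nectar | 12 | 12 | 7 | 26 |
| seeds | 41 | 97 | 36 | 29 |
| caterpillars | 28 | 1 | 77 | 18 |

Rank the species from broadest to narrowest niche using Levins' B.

Marsh Tit > Great Tit > Blue Tit > Coal Tit

Proportions for Great Tit (n=160): 46/160=0.2875, 33/160=0.2063, 12/160=0.0750, 41/160=0.2563, 28/160=0.1750
Proportions for Coal Tit (n=129): 17/129=0.1318, 2/129=0.0155, 12/129=0.0930, 97/129=0.7519, 1/129=0.0078
Proportions for Blue Tit (n=191): 1/191=0.0052, 70/191=0.3665, 7/191=0.0366, 36/191=0.1885, 77/191=0.4031
Proportions for Marsh Tit (n=128): 23/128=0.1797, 32/128=0.2500, 26/128=0.2031, 29/128=0.2266, 18/128=0.1406
Σp_Greaᵢ² = 0.2875² + 0.2063² + 0.0750² + 0.2563² + 0.1750² = 0.082656 + 0.042560 + 0.005625 + 0.065690 + 0.030625 = 0.227156
B_Grea = 1 / 0.227156 = 4.4023
Σp_Coalᵢ² = 0.1318² + 0.0155² + 0.0930² + 0.7519² + 0.0078² = 0.017371 + 0.000240 + 0.008649 + 0.565354 + 0.000061 = 0.591675
B_Coal = 1 / 0.591675 = 1.6901
Σp_Blueᵢ² = 0.0052² + 0.3665² + 0.0366² + 0.1885² + 0.4031² = 0.000027 + 0.134322 + 0.001340 + 0.035532 + 0.162490 = 0.333711
B_Blue = 1 / 0.333711 = 2.9966
Σp_Marsᵢ² = 0.1797² + 0.2500² + 0.2031² + 0.2266² + 0.1406² = 0.032292 + 0.062500 + 0.041250 + 0.051348 + 0.019768 = 0.207158
B_Mars = 1 / 0.207158 = 4.8272
Ranking by B (broadest → narrowest): Marsh Tit (4.83) > Great Tit (4.40) > Blue Tit (3.00) > Coal Tit (1.69)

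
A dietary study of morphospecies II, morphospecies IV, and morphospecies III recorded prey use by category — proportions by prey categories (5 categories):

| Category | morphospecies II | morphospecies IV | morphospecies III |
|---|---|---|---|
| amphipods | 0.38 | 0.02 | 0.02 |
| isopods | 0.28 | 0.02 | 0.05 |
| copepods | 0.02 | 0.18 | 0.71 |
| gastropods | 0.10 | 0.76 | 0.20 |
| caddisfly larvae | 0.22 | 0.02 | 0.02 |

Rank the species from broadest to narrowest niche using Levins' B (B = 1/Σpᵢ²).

morphospecies II > morphospecies III > morphospecies IV

Σp_IIᵢ² = 0.38² + 0.28² + 0.02² + 0.10² + 0.22² = 0.1444 + 0.0784 + 0.0004 + 0.0100 + 0.0484 = 0.2816
B_II = 1 / 0.2816 = 3.5511
Σp_IVᵢ² = 0.02² + 0.02² + 0.18² + 0.76² + 0.02² = 0.0004 + 0.0004 + 0.0324 + 0.5776 + 0.0004 = 0.6112
B_IV = 1 / 0.6112 = 1.6361
Σp_IIIᵢ² = 0.02² + 0.05² + 0.71² + 0.20² + 0.02² = 0.0004 + 0.0025 + 0.5041 + 0.0400 + 0.0004 = 0.5474
B_III = 1 / 0.5474 = 1.8268
Ranking by B (broadest → narrowest): morphospecies II (3.55) > morphospecies III (1.83) > morphospecies IV (1.64)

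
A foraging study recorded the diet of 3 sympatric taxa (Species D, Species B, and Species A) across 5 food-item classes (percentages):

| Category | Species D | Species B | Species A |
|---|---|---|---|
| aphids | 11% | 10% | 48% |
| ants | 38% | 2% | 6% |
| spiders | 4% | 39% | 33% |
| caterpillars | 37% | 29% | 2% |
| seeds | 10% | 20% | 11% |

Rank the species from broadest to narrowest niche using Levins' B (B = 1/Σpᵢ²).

Species B > Species D > Species A

Convert percentages to proportions (divide by 100).
Σp_Dᵢ² = 0.11² + 0.38² + 0.04² + 0.37² + 0.10² = 0.0121 + 0.1444 + 0.0016 + 0.1369 + 0.0100 = 0.3050
B_D = 1 / 0.3050 = 3.2787
Σp_Bᵢ² = 0.10² + 0.02² + 0.39² + 0.29² + 0.20² = 0.0100 + 0.0004 + 0.1521 + 0.0841 + 0.0400 = 0.2866
B_B = 1 / 0.2866 = 3.4892
Σp_Aᵢ² = 0.48² + 0.06² + 0.33² + 0.02² + 0.11² = 0.2304 + 0.0036 + 0.1089 + 0.0004 + 0.0121 = 0.3554
B_A = 1 / 0.3554 = 2.8137
Ranking by B (broadest → narrowest): Species B (3.49) > Species D (3.28) > Species A (2.81)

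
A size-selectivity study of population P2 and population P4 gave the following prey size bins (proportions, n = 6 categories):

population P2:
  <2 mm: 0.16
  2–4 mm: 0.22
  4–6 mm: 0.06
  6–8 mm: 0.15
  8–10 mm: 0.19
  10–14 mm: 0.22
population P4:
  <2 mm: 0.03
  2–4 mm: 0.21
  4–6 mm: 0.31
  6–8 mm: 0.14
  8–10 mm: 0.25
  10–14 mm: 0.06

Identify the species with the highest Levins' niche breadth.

population P2

Σp_P2ᵢ² = 0.16² + 0.22² + 0.06² + 0.15² + 0.19² + 0.22² = 0.0256 + 0.0484 + 0.0036 + 0.0225 + 0.0361 + 0.0484 = 0.1846
B_P2 = 1 / 0.1846 = 5.4171
Σp_P4ᵢ² = 0.03² + 0.21² + 0.31² + 0.14² + 0.25² + 0.06² = 0.0009 + 0.0441 + 0.0961 + 0.0196 + 0.0625 + 0.0036 = 0.2268
B_P4 = 1 / 0.2268 = 4.4092
Highest B → broadest niche (most generalist): population P2 (B = 5.42).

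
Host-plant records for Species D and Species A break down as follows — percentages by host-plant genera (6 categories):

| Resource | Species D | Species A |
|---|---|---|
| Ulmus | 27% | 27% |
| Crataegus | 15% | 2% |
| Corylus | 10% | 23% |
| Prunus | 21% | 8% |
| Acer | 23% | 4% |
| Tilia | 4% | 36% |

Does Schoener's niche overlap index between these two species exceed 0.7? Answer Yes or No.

Convert percentages to proportions (divide by 100).
Σ|p₁ᵢ − p₂ᵢ| = 0.00 + 0.13 + 0.13 + 0.13 + 0.19 + 0.32 = 0.90
D = 1 − ½ × 0.90 = 1 − 0.450 = 0.5500
D = 0.5500 < 0.7 → No.

No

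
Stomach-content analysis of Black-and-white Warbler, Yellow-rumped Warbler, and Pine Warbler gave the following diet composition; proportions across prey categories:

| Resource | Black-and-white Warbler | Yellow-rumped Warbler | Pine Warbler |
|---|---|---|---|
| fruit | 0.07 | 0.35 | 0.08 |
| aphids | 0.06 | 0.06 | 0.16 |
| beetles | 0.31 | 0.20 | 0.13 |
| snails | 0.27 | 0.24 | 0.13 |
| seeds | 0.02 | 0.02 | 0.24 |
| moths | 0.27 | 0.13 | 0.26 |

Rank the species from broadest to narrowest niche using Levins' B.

Pine Warbler > Yellow-rumped Warbler > Black-and-white Warbler

Σp_Blacᵢ² = 0.07² + 0.06² + 0.31² + 0.27² + 0.02² + 0.27² = 0.0049 + 0.0036 + 0.0961 + 0.0729 + 0.0004 + 0.0729 = 0.2508
B_Blac = 1 / 0.2508 = 3.9872
Σp_Yellᵢ² = 0.35² + 0.06² + 0.20² + 0.24² + 0.02² + 0.13² = 0.1225 + 0.0036 + 0.0400 + 0.0576 + 0.0004 + 0.0169 = 0.2410
B_Yell = 1 / 0.2410 = 4.1494
Σp_Pineᵢ² = 0.08² + 0.16² + 0.13² + 0.13² + 0.24² + 0.26² = 0.0064 + 0.0256 + 0.0169 + 0.0169 + 0.0576 + 0.0676 = 0.1910
B_Pine = 1 / 0.1910 = 5.2356
Ranking by B (broadest → narrowest): Pine Warbler (5.24) > Yellow-rumped Warbler (4.15) > Black-and-white Warbler (3.99)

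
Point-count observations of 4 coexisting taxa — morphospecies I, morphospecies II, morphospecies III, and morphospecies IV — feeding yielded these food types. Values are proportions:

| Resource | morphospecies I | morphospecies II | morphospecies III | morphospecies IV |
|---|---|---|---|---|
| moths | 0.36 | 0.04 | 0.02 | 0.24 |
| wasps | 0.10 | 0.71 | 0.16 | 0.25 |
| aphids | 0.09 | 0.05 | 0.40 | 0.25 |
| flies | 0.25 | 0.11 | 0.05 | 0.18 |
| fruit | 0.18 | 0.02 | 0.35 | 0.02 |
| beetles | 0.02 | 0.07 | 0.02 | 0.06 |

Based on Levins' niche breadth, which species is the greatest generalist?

morphospecies IV

Σp_Iᵢ² = 0.36² + 0.10² + 0.09² + 0.25² + 0.18² + 0.02² = 0.1296 + 0.0100 + 0.0081 + 0.0625 + 0.0324 + 0.0004 = 0.2430
B_I = 1 / 0.2430 = 4.1152
Σp_IIᵢ² = 0.04² + 0.71² + 0.05² + 0.11² + 0.02² + 0.07² = 0.0016 + 0.5041 + 0.0025 + 0.0121 + 0.0004 + 0.0049 = 0.5256
B_II = 1 / 0.5256 = 1.9026
Σp_IIIᵢ² = 0.02² + 0.16² + 0.40² + 0.05² + 0.35² + 0.02² = 0.0004 + 0.0256 + 0.1600 + 0.0025 + 0.1225 + 0.0004 = 0.3114
B_III = 1 / 0.3114 = 3.2113
Σp_IVᵢ² = 0.24² + 0.25² + 0.25² + 0.18² + 0.02² + 0.06² = 0.0576 + 0.0625 + 0.0625 + 0.0324 + 0.0004 + 0.0036 = 0.2190
B_IV = 1 / 0.2190 = 4.5662
Highest B → broadest niche (most generalist): morphospecies IV (B = 4.57).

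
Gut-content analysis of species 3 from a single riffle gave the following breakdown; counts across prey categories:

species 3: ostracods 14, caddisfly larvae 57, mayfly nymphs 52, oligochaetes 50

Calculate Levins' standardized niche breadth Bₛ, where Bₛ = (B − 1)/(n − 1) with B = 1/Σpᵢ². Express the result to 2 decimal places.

Proportions for species 3 (n=173): 14/173=0.0809, 57/173=0.3295, 52/173=0.3006, 50/173=0.2890
Σpᵢ² = 0.0809² + 0.3295² + 0.3006² + 0.2890² = 0.006545 + 0.108570 + 0.090360 + 0.083521 = 0.288996
B = 1 / 0.288996 = 3.4603
Bₛ = (B − 1)/(n − 1) = (3.4603 − 1)/(4 − 1) = 2.4603/3 = 0.8201

0.82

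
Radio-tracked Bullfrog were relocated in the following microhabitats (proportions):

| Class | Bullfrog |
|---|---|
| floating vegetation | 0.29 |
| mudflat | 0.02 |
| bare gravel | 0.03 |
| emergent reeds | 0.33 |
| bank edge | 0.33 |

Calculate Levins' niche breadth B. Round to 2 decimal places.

3.30

Σpᵢ² = 0.29² + 0.02² + 0.03² + 0.33² + 0.33² = 0.0841 + 0.0004 + 0.0009 + 0.1089 + 0.1089 = 0.3032
B = 1 / 0.3032 = 3.2982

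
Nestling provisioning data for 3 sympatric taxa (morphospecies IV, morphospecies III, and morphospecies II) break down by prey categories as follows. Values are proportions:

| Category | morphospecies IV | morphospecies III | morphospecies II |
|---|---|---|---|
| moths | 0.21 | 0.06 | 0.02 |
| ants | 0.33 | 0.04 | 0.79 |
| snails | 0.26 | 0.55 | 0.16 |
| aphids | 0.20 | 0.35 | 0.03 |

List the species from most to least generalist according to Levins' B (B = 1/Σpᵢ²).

Σp_IVᵢ² = 0.21² + 0.33² + 0.26² + 0.20² = 0.0441 + 0.1089 + 0.0676 + 0.0400 = 0.2606
B_IV = 1 / 0.2606 = 3.8373
Σp_IIIᵢ² = 0.06² + 0.04² + 0.55² + 0.35² = 0.0036 + 0.0016 + 0.3025 + 0.1225 = 0.4302
B_III = 1 / 0.4302 = 2.3245
Σp_IIᵢ² = 0.02² + 0.79² + 0.16² + 0.03² = 0.0004 + 0.6241 + 0.0256 + 0.0009 = 0.6510
B_II = 1 / 0.6510 = 1.5361
Ranking by B (broadest → narrowest): morphospecies IV (3.84) > morphospecies III (2.32) > morphospecies II (1.54)

morphospecies IV > morphospecies III > morphospecies II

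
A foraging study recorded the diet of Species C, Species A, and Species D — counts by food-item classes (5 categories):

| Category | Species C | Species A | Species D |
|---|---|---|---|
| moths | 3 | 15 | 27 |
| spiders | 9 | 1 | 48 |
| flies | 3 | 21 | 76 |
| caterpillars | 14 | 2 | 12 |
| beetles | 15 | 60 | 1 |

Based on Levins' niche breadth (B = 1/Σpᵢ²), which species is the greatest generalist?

Proportions for Species C (n=44): 3/44=0.0682, 9/44=0.2045, 3/44=0.0682, 14/44=0.3182, 15/44=0.3409
Proportions for Species A (n=99): 15/99=0.1515, 1/99=0.0101, 21/99=0.2121, 2/99=0.0202, 60/99=0.6061
Proportions for Species D (n=164): 27/164=0.1646, 48/164=0.2927, 76/164=0.4634, 12/164=0.0732, 1/164=0.0061
Σp_Cᵢ² = 0.0682² + 0.2045² + 0.0682² + 0.3182² + 0.3409² = 0.004651 + 0.041820 + 0.004651 + 0.101251 + 0.116213 = 0.268586
B_C = 1 / 0.268586 = 3.7232
Σp_Aᵢ² = 0.1515² + 0.0101² + 0.2121² + 0.0202² + 0.6061² = 0.022952 + 0.000102 + 0.044986 + 0.000408 + 0.367357 = 0.435805
B_A = 1 / 0.435805 = 2.2946
Σp_Dᵢ² = 0.1646² + 0.2927² + 0.4634² + 0.0732² + 0.0061² = 0.027093 + 0.085673 + 0.214740 + 0.005358 + 0.000037 = 0.332901
B_D = 1 / 0.332901 = 3.0039
Highest B → broadest niche (most generalist): Species C (B = 3.72).

Species C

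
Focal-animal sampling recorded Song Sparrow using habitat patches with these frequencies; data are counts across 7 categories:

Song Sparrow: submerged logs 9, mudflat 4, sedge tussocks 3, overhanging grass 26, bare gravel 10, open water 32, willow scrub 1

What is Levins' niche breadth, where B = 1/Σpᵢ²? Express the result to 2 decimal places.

Proportions for Song Sparrow (n=85): 9/85=0.1059, 4/85=0.0471, 3/85=0.0353, 26/85=0.3059, 10/85=0.1176, 32/85=0.3765, 1/85=0.0118
Σpᵢ² = 0.1059² + 0.0471² + 0.0353² + 0.3059² + 0.1176² + 0.3765² + 0.0118² = 0.011215 + 0.002218 + 0.001246 + 0.093575 + 0.013830 + 0.141752 + 0.000139 = 0.263975
B = 1 / 0.263975 = 3.7882

3.79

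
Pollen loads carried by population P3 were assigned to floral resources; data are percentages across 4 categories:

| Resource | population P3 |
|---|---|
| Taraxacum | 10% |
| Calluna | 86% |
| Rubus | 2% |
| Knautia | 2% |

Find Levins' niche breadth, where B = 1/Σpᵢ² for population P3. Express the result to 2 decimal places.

1.33

Convert percentages to proportions (divide by 100).
Σpᵢ² = 0.10² + 0.86² + 0.02² + 0.02² = 0.0100 + 0.7396 + 0.0004 + 0.0004 = 0.7504
B = 1 / 0.7504 = 1.3326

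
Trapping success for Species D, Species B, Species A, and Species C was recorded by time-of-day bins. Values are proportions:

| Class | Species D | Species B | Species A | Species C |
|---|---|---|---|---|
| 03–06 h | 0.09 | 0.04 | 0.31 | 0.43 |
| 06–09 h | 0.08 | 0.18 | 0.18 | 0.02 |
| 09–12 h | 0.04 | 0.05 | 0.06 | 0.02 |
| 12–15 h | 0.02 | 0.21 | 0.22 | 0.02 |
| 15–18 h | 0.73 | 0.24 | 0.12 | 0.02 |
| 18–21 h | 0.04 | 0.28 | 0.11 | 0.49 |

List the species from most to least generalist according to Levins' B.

Species A > Species B > Species C > Species D

Σp_Dᵢ² = 0.09² + 0.08² + 0.04² + 0.02² + 0.73² + 0.04² = 0.0081 + 0.0064 + 0.0016 + 0.0004 + 0.5329 + 0.0016 = 0.5510
B_D = 1 / 0.5510 = 1.8149
Σp_Bᵢ² = 0.04² + 0.18² + 0.05² + 0.21² + 0.24² + 0.28² = 0.0016 + 0.0324 + 0.0025 + 0.0441 + 0.0576 + 0.0784 = 0.2166
B_B = 1 / 0.2166 = 4.6168
Σp_Aᵢ² = 0.31² + 0.18² + 0.06² + 0.22² + 0.12² + 0.11² = 0.0961 + 0.0324 + 0.0036 + 0.0484 + 0.0144 + 0.0121 = 0.2070
B_A = 1 / 0.2070 = 4.8309
Σp_Cᵢ² = 0.43² + 0.02² + 0.02² + 0.02² + 0.02² + 0.49² = 0.1849 + 0.0004 + 0.0004 + 0.0004 + 0.0004 + 0.2401 = 0.4266
B_C = 1 / 0.4266 = 2.3441
Ranking by B (broadest → narrowest): Species A (4.83) > Species B (4.62) > Species C (2.34) > Species D (1.81)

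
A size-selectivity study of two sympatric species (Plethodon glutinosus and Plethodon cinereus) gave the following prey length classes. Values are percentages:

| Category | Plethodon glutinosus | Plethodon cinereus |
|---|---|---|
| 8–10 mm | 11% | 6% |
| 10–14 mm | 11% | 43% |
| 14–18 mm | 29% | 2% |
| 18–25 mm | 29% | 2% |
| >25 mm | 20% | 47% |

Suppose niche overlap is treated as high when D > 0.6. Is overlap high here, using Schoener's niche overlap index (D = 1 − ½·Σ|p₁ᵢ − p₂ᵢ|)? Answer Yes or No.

No

Convert percentages to proportions (divide by 100).
Σ|p₁ᵢ − p₂ᵢ| = 0.05 + 0.32 + 0.27 + 0.27 + 0.27 = 1.18
D = 1 − ½ × 1.18 = 1 − 0.590 = 0.4100
D = 0.4100 < 0.6 → No.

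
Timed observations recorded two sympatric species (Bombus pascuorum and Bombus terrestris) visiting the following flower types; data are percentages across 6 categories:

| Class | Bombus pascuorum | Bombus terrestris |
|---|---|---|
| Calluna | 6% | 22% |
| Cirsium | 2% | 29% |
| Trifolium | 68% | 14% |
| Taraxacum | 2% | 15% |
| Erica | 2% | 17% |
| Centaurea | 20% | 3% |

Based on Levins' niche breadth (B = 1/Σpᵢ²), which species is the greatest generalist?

Convert percentages to proportions (divide by 100).
Σp_pascᵢ² = 0.06² + 0.02² + 0.68² + 0.02² + 0.02² + 0.20² = 0.0036 + 0.0004 + 0.4624 + 0.0004 + 0.0004 + 0.0400 = 0.5072
B_pasc = 1 / 0.5072 = 1.9716
Σp_terrᵢ² = 0.22² + 0.29² + 0.14² + 0.15² + 0.17² + 0.03² = 0.0484 + 0.0841 + 0.0196 + 0.0225 + 0.0289 + 0.0009 = 0.2044
B_terr = 1 / 0.2044 = 4.8924
Highest B → broadest niche (most generalist): Bombus terrestris (B = 4.89).

Bombus terrestris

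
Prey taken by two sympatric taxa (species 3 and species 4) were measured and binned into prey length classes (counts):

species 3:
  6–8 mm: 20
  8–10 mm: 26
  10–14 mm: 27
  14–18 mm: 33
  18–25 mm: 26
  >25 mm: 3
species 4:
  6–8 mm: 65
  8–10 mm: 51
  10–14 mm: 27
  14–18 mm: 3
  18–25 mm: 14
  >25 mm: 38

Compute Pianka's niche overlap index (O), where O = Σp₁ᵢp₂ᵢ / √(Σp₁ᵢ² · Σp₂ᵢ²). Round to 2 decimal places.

0.69

Proportions for species 3 (n=135): 20/135=0.1481, 26/135=0.1926, 27/135=0.2000, 33/135=0.2444, 26/135=0.1926, 3/135=0.0222
Proportions for species 4 (n=198): 65/198=0.3283, 51/198=0.2576, 27/198=0.1364, 3/198=0.0152, 14/198=0.0707, 38/198=0.1919
Σ p₁ᵢp₂ᵢ = 0.048621 + 0.049614 + 0.027280 + 0.003715 + 0.013617 + 0.004260 = 0.147107
Σp_1ᵢ² = 0.1481² + 0.1926² + 0.2000² + 0.2444² + 0.1926² + 0.0222² = 0.021934 + 0.037095 + 0.040000 + 0.059731 + 0.037095 + 0.000493 = 0.196348
Σp_2ᵢ² = 0.3283² + 0.2576² + 0.1364² + 0.0152² + 0.0707² + 0.1919² = 0.107781 + 0.066358 + 0.018605 + 0.000231 + 0.004998 + 0.036826 = 0.234799
O = 0.147107 / √(0.196348 × 0.234799) = 0.147107 / 0.2147145 = 0.6851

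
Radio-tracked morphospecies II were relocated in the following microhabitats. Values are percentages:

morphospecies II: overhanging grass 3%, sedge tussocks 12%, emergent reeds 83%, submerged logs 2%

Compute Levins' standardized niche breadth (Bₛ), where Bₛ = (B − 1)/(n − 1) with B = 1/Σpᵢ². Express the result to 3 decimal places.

0.140

Convert percentages to proportions (divide by 100).
Σpᵢ² = 0.03² + 0.12² + 0.83² + 0.02² = 0.0009 + 0.0144 + 0.6889 + 0.0004 = 0.7046
B = 1 / 0.7046 = 1.41924
Bₛ = (B − 1)/(n − 1) = (1.41924 − 1)/(4 − 1) = 0.41924/3 = 0.13975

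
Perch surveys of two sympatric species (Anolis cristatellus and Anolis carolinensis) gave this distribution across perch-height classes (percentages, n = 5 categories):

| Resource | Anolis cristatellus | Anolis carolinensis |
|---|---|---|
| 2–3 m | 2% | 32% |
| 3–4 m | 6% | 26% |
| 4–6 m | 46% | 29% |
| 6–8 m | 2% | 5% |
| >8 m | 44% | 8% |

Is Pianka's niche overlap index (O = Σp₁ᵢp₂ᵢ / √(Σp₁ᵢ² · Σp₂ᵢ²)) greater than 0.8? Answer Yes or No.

No

Convert percentages to proportions (divide by 100).
Σ p₁ᵢp₂ᵢ = 0.0064 + 0.0156 + 0.1334 + 0.0010 + 0.0352 = 0.1916
Σp_1ᵢ² = 0.02² + 0.06² + 0.46² + 0.02² + 0.44² = 0.0004 + 0.0036 + 0.2116 + 0.0004 + 0.1936 = 0.4096
Σp_2ᵢ² = 0.32² + 0.26² + 0.29² + 0.05² + 0.08² = 0.1024 + 0.0676 + 0.0841 + 0.0025 + 0.0064 = 0.2630
O = 0.1916 / √(0.4096 × 0.2630) = 0.1916 / 0.32821 = 0.5838
O = 0.5838 < 0.8 → No.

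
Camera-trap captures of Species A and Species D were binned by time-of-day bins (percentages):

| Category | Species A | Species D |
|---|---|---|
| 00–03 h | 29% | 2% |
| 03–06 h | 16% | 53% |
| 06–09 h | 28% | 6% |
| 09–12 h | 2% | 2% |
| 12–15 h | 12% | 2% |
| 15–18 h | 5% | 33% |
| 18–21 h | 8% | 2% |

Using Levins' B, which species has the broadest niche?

Species A

Convert percentages to proportions (divide by 100).
Σp_Aᵢ² = 0.29² + 0.16² + 0.28² + 0.02² + 0.12² + 0.05² + 0.08² = 0.0841 + 0.0256 + 0.0784 + 0.0004 + 0.0144 + 0.0025 + 0.0064 = 0.2118
B_A = 1 / 0.2118 = 4.7214
Σp_Dᵢ² = 0.02² + 0.53² + 0.06² + 0.02² + 0.02² + 0.33² + 0.02² = 0.0004 + 0.2809 + 0.0036 + 0.0004 + 0.0004 + 0.1089 + 0.0004 = 0.3950
B_D = 1 / 0.3950 = 2.5316
Highest B → broadest niche (most generalist): Species A (B = 4.72).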